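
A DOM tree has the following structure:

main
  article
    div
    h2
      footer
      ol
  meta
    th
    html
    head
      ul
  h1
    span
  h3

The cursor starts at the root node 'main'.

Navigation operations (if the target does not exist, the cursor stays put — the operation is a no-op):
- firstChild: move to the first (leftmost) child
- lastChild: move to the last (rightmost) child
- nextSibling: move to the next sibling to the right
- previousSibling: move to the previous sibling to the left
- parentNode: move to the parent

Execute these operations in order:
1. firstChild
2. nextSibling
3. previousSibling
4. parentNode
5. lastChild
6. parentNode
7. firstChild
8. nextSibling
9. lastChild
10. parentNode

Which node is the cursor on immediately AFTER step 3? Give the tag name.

Answer: article

Derivation:
After 1 (firstChild): article
After 2 (nextSibling): meta
After 3 (previousSibling): article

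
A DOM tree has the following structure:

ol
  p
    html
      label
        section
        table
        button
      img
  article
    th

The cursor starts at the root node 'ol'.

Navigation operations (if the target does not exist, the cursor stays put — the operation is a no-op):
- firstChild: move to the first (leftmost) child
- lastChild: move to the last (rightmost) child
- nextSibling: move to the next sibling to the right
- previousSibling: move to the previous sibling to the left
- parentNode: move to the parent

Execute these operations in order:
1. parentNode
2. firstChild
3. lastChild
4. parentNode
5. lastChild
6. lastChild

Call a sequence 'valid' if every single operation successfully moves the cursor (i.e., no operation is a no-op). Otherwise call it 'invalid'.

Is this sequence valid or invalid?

After 1 (parentNode): ol (no-op, stayed)
After 2 (firstChild): p
After 3 (lastChild): html
After 4 (parentNode): p
After 5 (lastChild): html
After 6 (lastChild): img

Answer: invalid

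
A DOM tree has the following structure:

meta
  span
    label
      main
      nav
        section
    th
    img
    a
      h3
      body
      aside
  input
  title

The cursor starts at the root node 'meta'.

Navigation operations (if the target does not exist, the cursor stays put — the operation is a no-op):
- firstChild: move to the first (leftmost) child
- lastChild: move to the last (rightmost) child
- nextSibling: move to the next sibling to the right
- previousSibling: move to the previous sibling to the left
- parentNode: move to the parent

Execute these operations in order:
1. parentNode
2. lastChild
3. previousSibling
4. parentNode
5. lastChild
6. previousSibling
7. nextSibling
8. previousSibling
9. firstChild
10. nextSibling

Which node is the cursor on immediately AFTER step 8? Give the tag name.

Answer: input

Derivation:
After 1 (parentNode): meta (no-op, stayed)
After 2 (lastChild): title
After 3 (previousSibling): input
After 4 (parentNode): meta
After 5 (lastChild): title
After 6 (previousSibling): input
After 7 (nextSibling): title
After 8 (previousSibling): input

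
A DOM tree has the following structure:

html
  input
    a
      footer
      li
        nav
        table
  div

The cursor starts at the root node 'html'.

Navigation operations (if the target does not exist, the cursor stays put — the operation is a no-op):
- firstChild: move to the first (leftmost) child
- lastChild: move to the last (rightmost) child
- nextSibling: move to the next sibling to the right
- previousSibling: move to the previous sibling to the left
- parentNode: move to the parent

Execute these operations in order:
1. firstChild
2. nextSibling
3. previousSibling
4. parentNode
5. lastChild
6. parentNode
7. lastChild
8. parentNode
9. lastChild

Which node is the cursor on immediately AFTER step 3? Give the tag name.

After 1 (firstChild): input
After 2 (nextSibling): div
After 3 (previousSibling): input

Answer: input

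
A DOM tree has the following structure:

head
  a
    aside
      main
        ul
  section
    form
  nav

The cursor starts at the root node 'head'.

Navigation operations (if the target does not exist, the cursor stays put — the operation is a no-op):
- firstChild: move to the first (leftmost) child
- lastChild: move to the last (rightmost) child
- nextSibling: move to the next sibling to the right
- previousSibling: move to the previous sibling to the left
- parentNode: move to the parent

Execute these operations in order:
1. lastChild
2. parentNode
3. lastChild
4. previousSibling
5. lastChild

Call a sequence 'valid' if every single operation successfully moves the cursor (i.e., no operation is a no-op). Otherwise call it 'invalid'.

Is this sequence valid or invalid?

Answer: valid

Derivation:
After 1 (lastChild): nav
After 2 (parentNode): head
After 3 (lastChild): nav
After 4 (previousSibling): section
After 5 (lastChild): form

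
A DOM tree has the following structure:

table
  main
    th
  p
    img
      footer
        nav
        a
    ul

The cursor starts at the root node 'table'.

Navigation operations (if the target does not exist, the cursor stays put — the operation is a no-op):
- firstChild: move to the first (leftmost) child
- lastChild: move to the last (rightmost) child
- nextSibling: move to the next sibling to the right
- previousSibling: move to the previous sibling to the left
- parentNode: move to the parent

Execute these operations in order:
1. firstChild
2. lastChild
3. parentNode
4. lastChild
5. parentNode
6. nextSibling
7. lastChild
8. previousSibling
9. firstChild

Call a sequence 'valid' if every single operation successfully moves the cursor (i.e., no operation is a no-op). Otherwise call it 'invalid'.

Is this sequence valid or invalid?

After 1 (firstChild): main
After 2 (lastChild): th
After 3 (parentNode): main
After 4 (lastChild): th
After 5 (parentNode): main
After 6 (nextSibling): p
After 7 (lastChild): ul
After 8 (previousSibling): img
After 9 (firstChild): footer

Answer: valid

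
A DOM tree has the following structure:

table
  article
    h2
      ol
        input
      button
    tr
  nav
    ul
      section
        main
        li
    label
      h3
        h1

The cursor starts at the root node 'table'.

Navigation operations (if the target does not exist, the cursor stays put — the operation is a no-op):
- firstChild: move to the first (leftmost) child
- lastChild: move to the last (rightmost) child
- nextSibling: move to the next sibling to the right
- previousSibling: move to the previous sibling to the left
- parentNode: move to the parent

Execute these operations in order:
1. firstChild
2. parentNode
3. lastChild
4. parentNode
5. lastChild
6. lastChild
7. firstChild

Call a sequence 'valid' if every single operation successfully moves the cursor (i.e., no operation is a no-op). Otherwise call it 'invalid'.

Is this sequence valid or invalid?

Answer: valid

Derivation:
After 1 (firstChild): article
After 2 (parentNode): table
After 3 (lastChild): nav
After 4 (parentNode): table
After 5 (lastChild): nav
After 6 (lastChild): label
After 7 (firstChild): h3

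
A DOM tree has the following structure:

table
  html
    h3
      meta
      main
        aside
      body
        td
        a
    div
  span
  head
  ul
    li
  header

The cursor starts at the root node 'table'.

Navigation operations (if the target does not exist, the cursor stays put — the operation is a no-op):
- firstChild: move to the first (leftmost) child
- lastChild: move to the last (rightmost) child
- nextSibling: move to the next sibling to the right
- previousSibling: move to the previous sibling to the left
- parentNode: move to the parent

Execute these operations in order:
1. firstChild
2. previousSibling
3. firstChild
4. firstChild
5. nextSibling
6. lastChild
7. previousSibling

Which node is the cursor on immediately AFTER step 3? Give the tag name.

After 1 (firstChild): html
After 2 (previousSibling): html (no-op, stayed)
After 3 (firstChild): h3

Answer: h3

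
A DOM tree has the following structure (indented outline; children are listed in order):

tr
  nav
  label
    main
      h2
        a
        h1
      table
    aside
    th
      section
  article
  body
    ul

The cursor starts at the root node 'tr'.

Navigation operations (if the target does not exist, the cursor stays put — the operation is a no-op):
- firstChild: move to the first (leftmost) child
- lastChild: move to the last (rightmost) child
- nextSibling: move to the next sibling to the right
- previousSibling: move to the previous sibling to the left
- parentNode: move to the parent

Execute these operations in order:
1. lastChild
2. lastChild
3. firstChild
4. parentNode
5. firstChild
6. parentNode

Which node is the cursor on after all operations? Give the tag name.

After 1 (lastChild): body
After 2 (lastChild): ul
After 3 (firstChild): ul (no-op, stayed)
After 4 (parentNode): body
After 5 (firstChild): ul
After 6 (parentNode): body

Answer: body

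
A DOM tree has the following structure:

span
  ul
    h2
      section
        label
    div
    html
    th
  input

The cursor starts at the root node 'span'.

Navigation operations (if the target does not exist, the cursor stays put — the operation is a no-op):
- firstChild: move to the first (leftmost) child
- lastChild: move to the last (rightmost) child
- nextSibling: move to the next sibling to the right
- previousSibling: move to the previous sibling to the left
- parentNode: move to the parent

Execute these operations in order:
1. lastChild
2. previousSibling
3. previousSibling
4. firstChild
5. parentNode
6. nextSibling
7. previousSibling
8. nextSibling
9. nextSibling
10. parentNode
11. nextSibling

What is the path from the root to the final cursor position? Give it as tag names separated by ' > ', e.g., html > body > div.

After 1 (lastChild): input
After 2 (previousSibling): ul
After 3 (previousSibling): ul (no-op, stayed)
After 4 (firstChild): h2
After 5 (parentNode): ul
After 6 (nextSibling): input
After 7 (previousSibling): ul
After 8 (nextSibling): input
After 9 (nextSibling): input (no-op, stayed)
After 10 (parentNode): span
After 11 (nextSibling): span (no-op, stayed)

Answer: span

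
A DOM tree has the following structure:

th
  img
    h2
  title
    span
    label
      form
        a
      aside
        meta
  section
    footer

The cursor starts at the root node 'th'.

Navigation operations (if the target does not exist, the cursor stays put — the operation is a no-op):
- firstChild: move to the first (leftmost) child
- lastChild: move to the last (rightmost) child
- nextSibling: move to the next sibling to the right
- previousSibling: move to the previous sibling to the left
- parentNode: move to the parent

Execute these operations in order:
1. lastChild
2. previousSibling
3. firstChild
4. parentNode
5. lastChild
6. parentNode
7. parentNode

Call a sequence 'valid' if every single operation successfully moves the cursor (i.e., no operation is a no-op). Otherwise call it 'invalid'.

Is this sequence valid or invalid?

After 1 (lastChild): section
After 2 (previousSibling): title
After 3 (firstChild): span
After 4 (parentNode): title
After 5 (lastChild): label
After 6 (parentNode): title
After 7 (parentNode): th

Answer: valid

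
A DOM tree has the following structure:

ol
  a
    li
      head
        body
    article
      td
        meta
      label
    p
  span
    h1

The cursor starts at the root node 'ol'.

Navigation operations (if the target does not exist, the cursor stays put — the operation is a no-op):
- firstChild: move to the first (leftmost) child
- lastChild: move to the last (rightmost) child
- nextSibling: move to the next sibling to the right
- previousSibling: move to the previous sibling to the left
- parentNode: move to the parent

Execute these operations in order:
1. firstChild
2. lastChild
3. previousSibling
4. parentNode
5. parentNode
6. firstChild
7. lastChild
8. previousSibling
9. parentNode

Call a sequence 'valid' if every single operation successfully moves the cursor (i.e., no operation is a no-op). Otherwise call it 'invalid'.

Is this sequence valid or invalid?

After 1 (firstChild): a
After 2 (lastChild): p
After 3 (previousSibling): article
After 4 (parentNode): a
After 5 (parentNode): ol
After 6 (firstChild): a
After 7 (lastChild): p
After 8 (previousSibling): article
After 9 (parentNode): a

Answer: valid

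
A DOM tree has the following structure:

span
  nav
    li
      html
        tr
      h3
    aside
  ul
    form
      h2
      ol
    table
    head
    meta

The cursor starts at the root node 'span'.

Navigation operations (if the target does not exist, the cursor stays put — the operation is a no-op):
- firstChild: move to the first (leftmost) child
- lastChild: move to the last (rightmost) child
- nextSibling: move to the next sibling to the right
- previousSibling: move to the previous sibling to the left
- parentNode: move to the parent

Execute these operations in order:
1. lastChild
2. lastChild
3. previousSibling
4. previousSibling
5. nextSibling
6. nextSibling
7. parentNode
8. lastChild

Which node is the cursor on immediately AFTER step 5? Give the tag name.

Answer: head

Derivation:
After 1 (lastChild): ul
After 2 (lastChild): meta
After 3 (previousSibling): head
After 4 (previousSibling): table
After 5 (nextSibling): head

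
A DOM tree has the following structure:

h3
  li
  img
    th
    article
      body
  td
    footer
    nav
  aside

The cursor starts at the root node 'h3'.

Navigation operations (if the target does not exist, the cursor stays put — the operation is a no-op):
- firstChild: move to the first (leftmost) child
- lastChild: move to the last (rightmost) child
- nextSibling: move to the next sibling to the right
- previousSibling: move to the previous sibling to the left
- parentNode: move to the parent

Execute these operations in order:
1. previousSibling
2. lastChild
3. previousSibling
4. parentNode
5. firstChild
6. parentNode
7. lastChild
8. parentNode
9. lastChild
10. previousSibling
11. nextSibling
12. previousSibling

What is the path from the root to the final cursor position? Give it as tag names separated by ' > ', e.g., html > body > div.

After 1 (previousSibling): h3 (no-op, stayed)
After 2 (lastChild): aside
After 3 (previousSibling): td
After 4 (parentNode): h3
After 5 (firstChild): li
After 6 (parentNode): h3
After 7 (lastChild): aside
After 8 (parentNode): h3
After 9 (lastChild): aside
After 10 (previousSibling): td
After 11 (nextSibling): aside
After 12 (previousSibling): td

Answer: h3 > td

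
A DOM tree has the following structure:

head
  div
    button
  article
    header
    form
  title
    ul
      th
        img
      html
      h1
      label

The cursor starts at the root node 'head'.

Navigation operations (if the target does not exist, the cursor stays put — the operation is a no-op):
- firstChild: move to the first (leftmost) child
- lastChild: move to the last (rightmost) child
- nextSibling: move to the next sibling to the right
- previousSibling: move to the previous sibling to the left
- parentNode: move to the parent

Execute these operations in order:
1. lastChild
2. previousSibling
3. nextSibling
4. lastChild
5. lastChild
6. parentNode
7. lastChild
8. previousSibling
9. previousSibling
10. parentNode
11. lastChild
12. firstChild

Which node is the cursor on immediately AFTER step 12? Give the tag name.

After 1 (lastChild): title
After 2 (previousSibling): article
After 3 (nextSibling): title
After 4 (lastChild): ul
After 5 (lastChild): label
After 6 (parentNode): ul
After 7 (lastChild): label
After 8 (previousSibling): h1
After 9 (previousSibling): html
After 10 (parentNode): ul
After 11 (lastChild): label
After 12 (firstChild): label (no-op, stayed)

Answer: label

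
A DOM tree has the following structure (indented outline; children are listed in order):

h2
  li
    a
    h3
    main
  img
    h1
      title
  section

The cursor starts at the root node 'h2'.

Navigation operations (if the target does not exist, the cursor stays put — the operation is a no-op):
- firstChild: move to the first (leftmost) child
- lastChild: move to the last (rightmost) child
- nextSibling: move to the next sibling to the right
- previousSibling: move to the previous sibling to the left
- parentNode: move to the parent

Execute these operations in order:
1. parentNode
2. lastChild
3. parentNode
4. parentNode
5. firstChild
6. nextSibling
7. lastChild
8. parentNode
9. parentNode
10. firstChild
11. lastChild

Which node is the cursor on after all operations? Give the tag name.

Answer: main

Derivation:
After 1 (parentNode): h2 (no-op, stayed)
After 2 (lastChild): section
After 3 (parentNode): h2
After 4 (parentNode): h2 (no-op, stayed)
After 5 (firstChild): li
After 6 (nextSibling): img
After 7 (lastChild): h1
After 8 (parentNode): img
After 9 (parentNode): h2
After 10 (firstChild): li
After 11 (lastChild): main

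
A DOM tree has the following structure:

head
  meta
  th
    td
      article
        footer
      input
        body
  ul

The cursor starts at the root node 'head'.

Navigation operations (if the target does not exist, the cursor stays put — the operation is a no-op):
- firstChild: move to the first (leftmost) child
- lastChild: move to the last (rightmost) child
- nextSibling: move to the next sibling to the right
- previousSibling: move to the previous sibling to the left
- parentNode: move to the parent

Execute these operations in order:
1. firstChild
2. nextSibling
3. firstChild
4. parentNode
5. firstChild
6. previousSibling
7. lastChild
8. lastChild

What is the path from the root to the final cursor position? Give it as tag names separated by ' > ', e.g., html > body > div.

After 1 (firstChild): meta
After 2 (nextSibling): th
After 3 (firstChild): td
After 4 (parentNode): th
After 5 (firstChild): td
After 6 (previousSibling): td (no-op, stayed)
After 7 (lastChild): input
After 8 (lastChild): body

Answer: head > th > td > input > body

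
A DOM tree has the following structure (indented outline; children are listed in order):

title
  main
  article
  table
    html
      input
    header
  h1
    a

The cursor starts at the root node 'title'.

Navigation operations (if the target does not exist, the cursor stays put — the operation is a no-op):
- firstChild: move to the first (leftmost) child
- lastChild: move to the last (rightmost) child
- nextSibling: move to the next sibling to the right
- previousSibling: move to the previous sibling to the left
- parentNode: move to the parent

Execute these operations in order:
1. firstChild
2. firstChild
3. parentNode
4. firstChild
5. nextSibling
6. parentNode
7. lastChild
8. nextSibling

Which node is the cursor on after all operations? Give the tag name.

After 1 (firstChild): main
After 2 (firstChild): main (no-op, stayed)
After 3 (parentNode): title
After 4 (firstChild): main
After 5 (nextSibling): article
After 6 (parentNode): title
After 7 (lastChild): h1
After 8 (nextSibling): h1 (no-op, stayed)

Answer: h1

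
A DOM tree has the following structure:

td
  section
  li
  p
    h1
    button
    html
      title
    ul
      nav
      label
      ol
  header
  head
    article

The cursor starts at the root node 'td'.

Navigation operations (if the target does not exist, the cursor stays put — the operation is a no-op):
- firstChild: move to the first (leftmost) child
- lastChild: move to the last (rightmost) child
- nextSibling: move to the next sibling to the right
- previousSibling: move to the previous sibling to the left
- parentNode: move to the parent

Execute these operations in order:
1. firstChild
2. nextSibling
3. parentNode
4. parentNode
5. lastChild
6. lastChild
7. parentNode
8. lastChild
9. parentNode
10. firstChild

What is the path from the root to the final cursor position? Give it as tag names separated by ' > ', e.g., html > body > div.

After 1 (firstChild): section
After 2 (nextSibling): li
After 3 (parentNode): td
After 4 (parentNode): td (no-op, stayed)
After 5 (lastChild): head
After 6 (lastChild): article
After 7 (parentNode): head
After 8 (lastChild): article
After 9 (parentNode): head
After 10 (firstChild): article

Answer: td > head > article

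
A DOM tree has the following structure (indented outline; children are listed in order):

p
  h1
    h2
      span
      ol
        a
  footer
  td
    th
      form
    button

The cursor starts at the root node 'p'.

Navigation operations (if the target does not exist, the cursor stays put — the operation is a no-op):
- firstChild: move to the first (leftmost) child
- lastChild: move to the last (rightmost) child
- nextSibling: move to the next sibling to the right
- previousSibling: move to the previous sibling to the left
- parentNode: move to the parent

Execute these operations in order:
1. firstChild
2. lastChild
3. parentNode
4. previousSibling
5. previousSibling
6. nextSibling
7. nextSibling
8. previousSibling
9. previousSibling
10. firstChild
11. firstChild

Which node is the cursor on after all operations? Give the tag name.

Answer: span

Derivation:
After 1 (firstChild): h1
After 2 (lastChild): h2
After 3 (parentNode): h1
After 4 (previousSibling): h1 (no-op, stayed)
After 5 (previousSibling): h1 (no-op, stayed)
After 6 (nextSibling): footer
After 7 (nextSibling): td
After 8 (previousSibling): footer
After 9 (previousSibling): h1
After 10 (firstChild): h2
After 11 (firstChild): span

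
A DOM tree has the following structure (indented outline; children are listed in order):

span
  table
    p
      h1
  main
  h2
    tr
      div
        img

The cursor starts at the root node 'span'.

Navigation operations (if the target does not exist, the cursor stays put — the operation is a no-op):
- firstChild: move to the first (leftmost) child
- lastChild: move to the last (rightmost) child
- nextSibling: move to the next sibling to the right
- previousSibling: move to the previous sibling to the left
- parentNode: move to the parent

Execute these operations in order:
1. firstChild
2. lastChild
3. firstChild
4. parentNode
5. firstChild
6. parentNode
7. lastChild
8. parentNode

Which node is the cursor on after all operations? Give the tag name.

After 1 (firstChild): table
After 2 (lastChild): p
After 3 (firstChild): h1
After 4 (parentNode): p
After 5 (firstChild): h1
After 6 (parentNode): p
After 7 (lastChild): h1
After 8 (parentNode): p

Answer: p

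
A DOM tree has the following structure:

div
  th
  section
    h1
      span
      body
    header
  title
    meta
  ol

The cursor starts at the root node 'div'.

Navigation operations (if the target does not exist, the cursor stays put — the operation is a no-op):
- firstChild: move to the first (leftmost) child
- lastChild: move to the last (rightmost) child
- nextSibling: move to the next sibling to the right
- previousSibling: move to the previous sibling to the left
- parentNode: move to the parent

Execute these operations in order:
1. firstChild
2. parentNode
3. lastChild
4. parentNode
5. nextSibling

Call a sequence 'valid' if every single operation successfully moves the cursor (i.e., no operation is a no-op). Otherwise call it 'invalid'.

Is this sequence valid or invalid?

After 1 (firstChild): th
After 2 (parentNode): div
After 3 (lastChild): ol
After 4 (parentNode): div
After 5 (nextSibling): div (no-op, stayed)

Answer: invalid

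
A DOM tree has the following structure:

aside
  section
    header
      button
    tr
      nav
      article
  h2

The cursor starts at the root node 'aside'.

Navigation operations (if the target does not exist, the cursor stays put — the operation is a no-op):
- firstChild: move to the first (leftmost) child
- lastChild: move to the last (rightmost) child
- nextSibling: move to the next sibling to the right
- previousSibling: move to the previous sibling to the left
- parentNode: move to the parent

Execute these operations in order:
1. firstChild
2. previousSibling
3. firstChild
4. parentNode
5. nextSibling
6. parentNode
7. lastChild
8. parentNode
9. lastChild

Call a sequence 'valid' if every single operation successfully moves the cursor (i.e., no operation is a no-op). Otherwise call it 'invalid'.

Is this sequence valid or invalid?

Answer: invalid

Derivation:
After 1 (firstChild): section
After 2 (previousSibling): section (no-op, stayed)
After 3 (firstChild): header
After 4 (parentNode): section
After 5 (nextSibling): h2
After 6 (parentNode): aside
After 7 (lastChild): h2
After 8 (parentNode): aside
After 9 (lastChild): h2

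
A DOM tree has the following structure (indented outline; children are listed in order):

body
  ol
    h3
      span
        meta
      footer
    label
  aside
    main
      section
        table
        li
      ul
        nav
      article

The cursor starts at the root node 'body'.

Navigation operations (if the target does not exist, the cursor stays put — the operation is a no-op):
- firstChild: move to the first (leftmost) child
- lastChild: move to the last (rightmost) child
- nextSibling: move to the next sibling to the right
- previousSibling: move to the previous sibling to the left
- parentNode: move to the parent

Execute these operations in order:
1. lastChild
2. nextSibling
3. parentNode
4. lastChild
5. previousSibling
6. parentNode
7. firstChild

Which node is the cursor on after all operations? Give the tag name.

Answer: ol

Derivation:
After 1 (lastChild): aside
After 2 (nextSibling): aside (no-op, stayed)
After 3 (parentNode): body
After 4 (lastChild): aside
After 5 (previousSibling): ol
After 6 (parentNode): body
After 7 (firstChild): ol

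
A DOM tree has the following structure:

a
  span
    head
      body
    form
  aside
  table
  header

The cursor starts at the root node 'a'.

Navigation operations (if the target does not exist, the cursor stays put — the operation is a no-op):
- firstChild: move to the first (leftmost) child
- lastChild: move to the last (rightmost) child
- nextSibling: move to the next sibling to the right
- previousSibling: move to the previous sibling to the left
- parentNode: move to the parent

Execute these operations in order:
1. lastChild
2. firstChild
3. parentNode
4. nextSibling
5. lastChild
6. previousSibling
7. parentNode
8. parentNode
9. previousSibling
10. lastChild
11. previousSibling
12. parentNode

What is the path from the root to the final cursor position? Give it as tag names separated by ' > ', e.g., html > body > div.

After 1 (lastChild): header
After 2 (firstChild): header (no-op, stayed)
After 3 (parentNode): a
After 4 (nextSibling): a (no-op, stayed)
After 5 (lastChild): header
After 6 (previousSibling): table
After 7 (parentNode): a
After 8 (parentNode): a (no-op, stayed)
After 9 (previousSibling): a (no-op, stayed)
After 10 (lastChild): header
After 11 (previousSibling): table
After 12 (parentNode): a

Answer: a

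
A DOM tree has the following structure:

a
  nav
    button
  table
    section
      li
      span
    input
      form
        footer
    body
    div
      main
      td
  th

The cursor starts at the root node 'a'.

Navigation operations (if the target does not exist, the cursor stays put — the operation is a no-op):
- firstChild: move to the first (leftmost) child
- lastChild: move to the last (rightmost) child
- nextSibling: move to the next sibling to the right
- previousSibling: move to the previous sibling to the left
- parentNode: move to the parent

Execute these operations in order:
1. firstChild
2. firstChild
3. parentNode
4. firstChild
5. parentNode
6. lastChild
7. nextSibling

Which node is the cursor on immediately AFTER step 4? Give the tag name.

Answer: button

Derivation:
After 1 (firstChild): nav
After 2 (firstChild): button
After 3 (parentNode): nav
After 4 (firstChild): button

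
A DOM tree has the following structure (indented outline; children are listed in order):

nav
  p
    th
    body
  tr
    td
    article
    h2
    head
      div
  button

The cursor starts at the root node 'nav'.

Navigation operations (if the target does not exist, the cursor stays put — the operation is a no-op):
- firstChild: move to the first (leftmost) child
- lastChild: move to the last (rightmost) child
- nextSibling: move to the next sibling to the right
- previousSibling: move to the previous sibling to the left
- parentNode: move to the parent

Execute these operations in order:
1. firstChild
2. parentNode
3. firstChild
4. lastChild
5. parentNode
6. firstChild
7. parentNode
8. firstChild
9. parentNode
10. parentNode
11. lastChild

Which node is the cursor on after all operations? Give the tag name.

After 1 (firstChild): p
After 2 (parentNode): nav
After 3 (firstChild): p
After 4 (lastChild): body
After 5 (parentNode): p
After 6 (firstChild): th
After 7 (parentNode): p
After 8 (firstChild): th
After 9 (parentNode): p
After 10 (parentNode): nav
After 11 (lastChild): button

Answer: button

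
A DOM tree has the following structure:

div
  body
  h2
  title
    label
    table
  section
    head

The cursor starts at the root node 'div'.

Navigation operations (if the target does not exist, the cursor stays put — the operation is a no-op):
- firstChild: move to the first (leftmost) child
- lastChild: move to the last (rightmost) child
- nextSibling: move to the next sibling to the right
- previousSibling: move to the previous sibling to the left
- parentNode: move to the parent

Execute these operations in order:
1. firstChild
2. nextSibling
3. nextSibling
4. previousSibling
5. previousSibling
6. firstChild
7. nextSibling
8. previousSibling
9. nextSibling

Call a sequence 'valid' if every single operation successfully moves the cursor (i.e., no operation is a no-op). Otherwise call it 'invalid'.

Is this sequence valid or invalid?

Answer: invalid

Derivation:
After 1 (firstChild): body
After 2 (nextSibling): h2
After 3 (nextSibling): title
After 4 (previousSibling): h2
After 5 (previousSibling): body
After 6 (firstChild): body (no-op, stayed)
After 7 (nextSibling): h2
After 8 (previousSibling): body
After 9 (nextSibling): h2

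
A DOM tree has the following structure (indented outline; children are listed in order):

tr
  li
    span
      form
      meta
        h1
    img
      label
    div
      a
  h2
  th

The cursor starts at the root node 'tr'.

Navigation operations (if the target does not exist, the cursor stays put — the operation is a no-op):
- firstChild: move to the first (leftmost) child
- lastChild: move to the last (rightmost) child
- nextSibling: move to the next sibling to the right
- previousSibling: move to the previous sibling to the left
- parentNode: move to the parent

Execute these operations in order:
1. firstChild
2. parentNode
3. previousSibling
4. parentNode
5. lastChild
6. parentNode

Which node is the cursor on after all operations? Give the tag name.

After 1 (firstChild): li
After 2 (parentNode): tr
After 3 (previousSibling): tr (no-op, stayed)
After 4 (parentNode): tr (no-op, stayed)
After 5 (lastChild): th
After 6 (parentNode): tr

Answer: tr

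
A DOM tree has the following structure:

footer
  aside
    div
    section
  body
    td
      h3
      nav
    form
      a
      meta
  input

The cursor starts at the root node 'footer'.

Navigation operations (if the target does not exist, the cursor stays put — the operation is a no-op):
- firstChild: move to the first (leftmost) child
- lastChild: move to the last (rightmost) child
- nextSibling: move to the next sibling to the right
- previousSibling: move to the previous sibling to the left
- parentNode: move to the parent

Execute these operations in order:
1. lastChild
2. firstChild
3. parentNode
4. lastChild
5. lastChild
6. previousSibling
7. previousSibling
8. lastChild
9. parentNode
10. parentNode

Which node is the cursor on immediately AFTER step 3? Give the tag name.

Answer: footer

Derivation:
After 1 (lastChild): input
After 2 (firstChild): input (no-op, stayed)
After 3 (parentNode): footer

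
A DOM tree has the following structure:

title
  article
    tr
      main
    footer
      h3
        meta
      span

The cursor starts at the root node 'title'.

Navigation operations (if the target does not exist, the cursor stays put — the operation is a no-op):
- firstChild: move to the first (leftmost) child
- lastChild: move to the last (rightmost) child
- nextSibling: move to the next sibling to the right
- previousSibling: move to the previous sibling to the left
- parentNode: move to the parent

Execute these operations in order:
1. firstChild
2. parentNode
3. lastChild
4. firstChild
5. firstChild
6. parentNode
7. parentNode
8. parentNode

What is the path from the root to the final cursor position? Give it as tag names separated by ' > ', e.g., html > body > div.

After 1 (firstChild): article
After 2 (parentNode): title
After 3 (lastChild): article
After 4 (firstChild): tr
After 5 (firstChild): main
After 6 (parentNode): tr
After 7 (parentNode): article
After 8 (parentNode): title

Answer: title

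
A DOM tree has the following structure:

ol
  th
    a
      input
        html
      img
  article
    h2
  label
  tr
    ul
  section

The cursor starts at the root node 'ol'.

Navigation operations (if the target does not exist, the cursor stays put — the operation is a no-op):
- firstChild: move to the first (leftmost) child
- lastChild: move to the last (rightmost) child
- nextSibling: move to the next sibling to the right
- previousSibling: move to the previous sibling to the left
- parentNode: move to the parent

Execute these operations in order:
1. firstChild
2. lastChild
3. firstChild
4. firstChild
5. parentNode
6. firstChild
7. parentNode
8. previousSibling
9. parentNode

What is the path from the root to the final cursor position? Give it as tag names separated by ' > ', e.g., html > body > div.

After 1 (firstChild): th
After 2 (lastChild): a
After 3 (firstChild): input
After 4 (firstChild): html
After 5 (parentNode): input
After 6 (firstChild): html
After 7 (parentNode): input
After 8 (previousSibling): input (no-op, stayed)
After 9 (parentNode): a

Answer: ol > th > a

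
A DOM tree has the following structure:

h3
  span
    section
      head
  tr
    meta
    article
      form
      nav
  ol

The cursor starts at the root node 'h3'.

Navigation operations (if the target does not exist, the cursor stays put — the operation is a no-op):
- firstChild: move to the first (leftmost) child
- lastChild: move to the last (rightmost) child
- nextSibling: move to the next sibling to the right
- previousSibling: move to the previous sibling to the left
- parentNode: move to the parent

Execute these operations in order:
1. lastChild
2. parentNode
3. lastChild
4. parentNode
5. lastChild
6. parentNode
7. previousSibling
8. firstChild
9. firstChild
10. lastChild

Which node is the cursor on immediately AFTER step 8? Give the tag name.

Answer: span

Derivation:
After 1 (lastChild): ol
After 2 (parentNode): h3
After 3 (lastChild): ol
After 4 (parentNode): h3
After 5 (lastChild): ol
After 6 (parentNode): h3
After 7 (previousSibling): h3 (no-op, stayed)
After 8 (firstChild): span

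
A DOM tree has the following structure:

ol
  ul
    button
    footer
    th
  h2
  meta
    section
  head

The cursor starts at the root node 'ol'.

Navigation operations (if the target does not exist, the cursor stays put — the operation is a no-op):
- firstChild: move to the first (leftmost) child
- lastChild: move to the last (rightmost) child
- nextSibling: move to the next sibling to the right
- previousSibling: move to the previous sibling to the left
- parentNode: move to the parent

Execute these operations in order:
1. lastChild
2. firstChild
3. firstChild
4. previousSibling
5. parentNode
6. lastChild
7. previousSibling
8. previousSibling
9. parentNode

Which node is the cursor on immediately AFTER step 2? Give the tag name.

After 1 (lastChild): head
After 2 (firstChild): head (no-op, stayed)

Answer: head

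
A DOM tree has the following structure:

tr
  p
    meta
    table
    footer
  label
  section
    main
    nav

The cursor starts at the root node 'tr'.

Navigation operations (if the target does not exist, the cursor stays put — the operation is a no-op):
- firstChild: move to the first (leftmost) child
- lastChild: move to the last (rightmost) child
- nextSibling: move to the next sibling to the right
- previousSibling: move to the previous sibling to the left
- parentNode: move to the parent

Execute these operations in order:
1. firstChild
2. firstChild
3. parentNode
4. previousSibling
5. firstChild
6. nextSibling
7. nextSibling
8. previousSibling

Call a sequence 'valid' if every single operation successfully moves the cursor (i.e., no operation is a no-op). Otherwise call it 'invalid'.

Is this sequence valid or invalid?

After 1 (firstChild): p
After 2 (firstChild): meta
After 3 (parentNode): p
After 4 (previousSibling): p (no-op, stayed)
After 5 (firstChild): meta
After 6 (nextSibling): table
After 7 (nextSibling): footer
After 8 (previousSibling): table

Answer: invalid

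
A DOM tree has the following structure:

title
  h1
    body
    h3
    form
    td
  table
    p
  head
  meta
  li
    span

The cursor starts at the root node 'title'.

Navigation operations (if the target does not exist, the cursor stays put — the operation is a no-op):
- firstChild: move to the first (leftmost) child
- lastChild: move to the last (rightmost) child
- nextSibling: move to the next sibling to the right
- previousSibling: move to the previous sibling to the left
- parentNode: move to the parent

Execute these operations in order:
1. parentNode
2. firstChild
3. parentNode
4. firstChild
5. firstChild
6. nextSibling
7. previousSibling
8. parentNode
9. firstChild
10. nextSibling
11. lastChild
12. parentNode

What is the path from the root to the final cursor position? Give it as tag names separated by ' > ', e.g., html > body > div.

After 1 (parentNode): title (no-op, stayed)
After 2 (firstChild): h1
After 3 (parentNode): title
After 4 (firstChild): h1
After 5 (firstChild): body
After 6 (nextSibling): h3
After 7 (previousSibling): body
After 8 (parentNode): h1
After 9 (firstChild): body
After 10 (nextSibling): h3
After 11 (lastChild): h3 (no-op, stayed)
After 12 (parentNode): h1

Answer: title > h1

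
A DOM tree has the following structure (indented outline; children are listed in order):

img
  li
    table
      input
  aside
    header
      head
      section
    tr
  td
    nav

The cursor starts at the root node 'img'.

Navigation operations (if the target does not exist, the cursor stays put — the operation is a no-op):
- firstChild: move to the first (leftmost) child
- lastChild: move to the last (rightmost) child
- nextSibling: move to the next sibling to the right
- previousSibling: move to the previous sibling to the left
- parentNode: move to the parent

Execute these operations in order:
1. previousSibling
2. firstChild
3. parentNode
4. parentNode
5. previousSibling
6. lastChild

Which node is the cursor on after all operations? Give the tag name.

After 1 (previousSibling): img (no-op, stayed)
After 2 (firstChild): li
After 3 (parentNode): img
After 4 (parentNode): img (no-op, stayed)
After 5 (previousSibling): img (no-op, stayed)
After 6 (lastChild): td

Answer: td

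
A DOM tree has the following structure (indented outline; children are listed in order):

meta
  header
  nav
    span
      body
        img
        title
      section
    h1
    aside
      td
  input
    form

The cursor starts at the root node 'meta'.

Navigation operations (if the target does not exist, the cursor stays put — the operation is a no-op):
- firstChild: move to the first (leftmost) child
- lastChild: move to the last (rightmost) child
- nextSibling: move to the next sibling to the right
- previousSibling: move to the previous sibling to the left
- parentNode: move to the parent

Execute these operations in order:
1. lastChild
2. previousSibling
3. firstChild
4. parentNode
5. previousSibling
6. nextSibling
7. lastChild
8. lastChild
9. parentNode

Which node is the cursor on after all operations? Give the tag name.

After 1 (lastChild): input
After 2 (previousSibling): nav
After 3 (firstChild): span
After 4 (parentNode): nav
After 5 (previousSibling): header
After 6 (nextSibling): nav
After 7 (lastChild): aside
After 8 (lastChild): td
After 9 (parentNode): aside

Answer: aside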